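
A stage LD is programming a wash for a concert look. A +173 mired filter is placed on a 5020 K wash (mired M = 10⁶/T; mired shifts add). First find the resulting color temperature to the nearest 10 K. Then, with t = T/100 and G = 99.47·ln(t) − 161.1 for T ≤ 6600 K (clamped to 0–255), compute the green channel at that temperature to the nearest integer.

166

M_in = 10⁶/5020 = 199.20; M_out = 199.20 + (+173) = 372.20.
T_out = 10⁶/372.20 = 2686.7 K → 2690 K; t = 26.9.
G = 99.47·ln 26.9 − 161.1 = 99.47·3.2921 − 161.1 = 166.368.
Rounded: 166.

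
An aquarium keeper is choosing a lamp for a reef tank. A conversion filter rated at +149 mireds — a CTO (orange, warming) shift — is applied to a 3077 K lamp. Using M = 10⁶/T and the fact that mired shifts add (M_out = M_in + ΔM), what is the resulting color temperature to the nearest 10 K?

2110 K

M_in = 10⁶/3077 = 324.99 mireds.
M_out = 324.99 + (+149) = 473.99 mireds.
T_out = 10⁶/473.99 = 2109.7 K → 2110 K.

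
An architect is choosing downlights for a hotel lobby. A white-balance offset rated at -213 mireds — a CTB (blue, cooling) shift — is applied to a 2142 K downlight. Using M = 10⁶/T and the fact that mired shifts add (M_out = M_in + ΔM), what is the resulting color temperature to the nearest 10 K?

3940 K

M_in = 10⁶/2142 = 466.85 mireds.
M_out = 466.85 + (-213) = 253.85 mireds.
T_out = 10⁶/253.85 = 3939.3 K → 3940 K.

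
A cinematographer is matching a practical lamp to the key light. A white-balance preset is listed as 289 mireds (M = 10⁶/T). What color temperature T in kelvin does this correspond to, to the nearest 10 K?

3460 K

T = 10⁶ / 289 = 3460.21 K → 3460 K.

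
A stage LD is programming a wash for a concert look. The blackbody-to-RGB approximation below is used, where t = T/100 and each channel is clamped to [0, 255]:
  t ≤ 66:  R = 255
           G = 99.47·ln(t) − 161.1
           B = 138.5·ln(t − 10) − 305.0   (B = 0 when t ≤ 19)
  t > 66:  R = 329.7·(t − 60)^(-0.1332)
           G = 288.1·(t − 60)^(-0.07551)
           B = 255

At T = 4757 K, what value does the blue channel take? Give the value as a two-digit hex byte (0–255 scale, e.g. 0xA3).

t = 4757/100 = 47.57; the t ≤ 66 branch applies.
B = 138.5·ln(47.57 − 10) − 305.0 = 138.5·ln 37.57 − 305.0 = 138.5·3.6262 − 305.0 = 197.230.
Rounded: 197; in hex, 0xC5.

0xC5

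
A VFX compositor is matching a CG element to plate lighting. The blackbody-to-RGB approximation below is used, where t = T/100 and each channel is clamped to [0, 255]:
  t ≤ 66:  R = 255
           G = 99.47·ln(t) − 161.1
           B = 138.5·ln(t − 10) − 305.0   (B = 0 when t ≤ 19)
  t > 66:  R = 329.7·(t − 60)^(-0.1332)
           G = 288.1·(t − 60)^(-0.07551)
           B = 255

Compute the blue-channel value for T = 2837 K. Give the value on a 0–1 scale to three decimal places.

t = 2837/100 = 28.37; the t ≤ 66 branch applies.
B = 138.5·ln(28.37 − 10) − 305.0 = 138.5·ln 18.37 − 305.0 = 138.5·2.9107 − 305.0 = 98.135.
On a 0–1 scale: 98.135/255 = 0.3848 → 0.385.

0.385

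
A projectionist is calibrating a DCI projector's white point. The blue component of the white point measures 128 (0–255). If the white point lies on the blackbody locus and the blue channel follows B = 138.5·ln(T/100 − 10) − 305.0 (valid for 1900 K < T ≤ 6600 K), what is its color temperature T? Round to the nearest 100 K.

ln(t − 10) = (128 + 305.0) / 138.5 = 3.1264.
t − 10 = e^3.1264 = 22.791, so t = 32.791.
T = 100·t = 3279 K → 3300 K to the nearest 100 K.

3300 K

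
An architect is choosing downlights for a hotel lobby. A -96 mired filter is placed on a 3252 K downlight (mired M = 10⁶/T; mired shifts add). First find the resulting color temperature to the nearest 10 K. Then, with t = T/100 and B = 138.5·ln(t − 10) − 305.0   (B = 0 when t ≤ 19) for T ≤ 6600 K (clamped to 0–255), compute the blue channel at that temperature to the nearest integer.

M_in = 10⁶/3252 = 307.50; M_out = 307.50 + (-96) = 211.50.
T_out = 10⁶/211.50 = 4728.1 K → 4730 K; t = 47.3.
B = 138.5·ln(47.3 − 10) − 305.0 = 138.5·ln 37.3 − 305.0 = 138.5·3.6190 − 305.0 = 196.231.
Rounded: 196.

196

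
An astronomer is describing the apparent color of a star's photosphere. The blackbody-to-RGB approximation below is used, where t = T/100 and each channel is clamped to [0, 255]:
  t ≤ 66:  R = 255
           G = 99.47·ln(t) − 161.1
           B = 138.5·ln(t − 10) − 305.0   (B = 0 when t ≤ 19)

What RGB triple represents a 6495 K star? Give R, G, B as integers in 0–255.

t = 6495/100 = 64.95; the t ≤ 66 branch applies.
R = 255 by definition for t ≤ 66.
G = 99.47·ln 64.95 − 161.1 = 99.47·4.1736 − 161.1 = 254.050.
B = 138.5·ln(64.95 − 10) − 305.0 = 138.5·ln 54.95 − 305.0 = 138.5·4.0064 − 305.0 = 249.890.
Rounded: (255, 254, 250).

R=255, G=254, B=250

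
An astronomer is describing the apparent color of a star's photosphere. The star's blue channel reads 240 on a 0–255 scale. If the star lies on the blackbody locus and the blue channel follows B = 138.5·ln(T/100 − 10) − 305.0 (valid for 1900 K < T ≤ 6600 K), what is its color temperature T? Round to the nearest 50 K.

6100 K

ln(t − 10) = (240 + 305.0) / 138.5 = 3.9350.
t − 10 = e^3.9350 = 51.163, so t = 61.163.
T = 100·t = 6116 K → 6100 K to the nearest 50 K.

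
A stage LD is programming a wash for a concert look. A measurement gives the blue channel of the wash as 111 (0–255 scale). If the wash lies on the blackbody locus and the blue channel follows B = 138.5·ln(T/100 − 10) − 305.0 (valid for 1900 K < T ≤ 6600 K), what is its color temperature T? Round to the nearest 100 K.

3000 K

ln(t − 10) = (111 + 305.0) / 138.5 = 3.0036.
t − 10 = e^3.0036 = 20.158, so t = 30.158.
T = 100·t = 3016 K → 3000 K to the nearest 100 K.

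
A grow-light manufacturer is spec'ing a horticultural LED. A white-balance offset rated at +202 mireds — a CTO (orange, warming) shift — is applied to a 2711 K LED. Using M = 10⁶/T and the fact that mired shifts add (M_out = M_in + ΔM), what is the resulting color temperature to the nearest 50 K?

M_in = 10⁶/2711 = 368.87 mireds.
M_out = 368.87 + (+202) = 570.87 mireds.
T_out = 10⁶/570.87 = 1751.7 K → 1750 K.

1750 K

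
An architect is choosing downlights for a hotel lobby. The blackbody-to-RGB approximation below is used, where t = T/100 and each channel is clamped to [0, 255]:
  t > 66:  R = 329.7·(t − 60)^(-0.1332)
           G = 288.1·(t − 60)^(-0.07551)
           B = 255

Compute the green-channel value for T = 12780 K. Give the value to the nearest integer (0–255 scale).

210

t = 12780/100 = 127.8; the t > 66 branch applies.
G = 288.1·(127.8 − 60)^(-0.07551) = 288.1·67.8^(-0.07551) = 288.1·0.72732 = 209.540.
Rounded: 210.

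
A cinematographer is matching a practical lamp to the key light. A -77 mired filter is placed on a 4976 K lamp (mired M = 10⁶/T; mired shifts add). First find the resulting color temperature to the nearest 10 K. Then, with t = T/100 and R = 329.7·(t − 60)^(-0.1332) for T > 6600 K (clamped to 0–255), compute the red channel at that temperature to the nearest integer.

M_in = 10⁶/4976 = 200.96; M_out = 200.96 + (-77) = 123.96.
T_out = 10⁶/123.96 = 8066.8 K → 8070 K; t = 80.7.
R = 329.7·(80.7 − 60)^(-0.1332) = 329.7·20.7^(-0.1332) = 329.7·0.66790 = 220.207.
Rounded: 220.

220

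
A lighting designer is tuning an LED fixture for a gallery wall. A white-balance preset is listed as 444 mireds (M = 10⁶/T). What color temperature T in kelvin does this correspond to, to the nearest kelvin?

T = 10⁶ / 444 = 2252.25 K → 2252 K.

2252 K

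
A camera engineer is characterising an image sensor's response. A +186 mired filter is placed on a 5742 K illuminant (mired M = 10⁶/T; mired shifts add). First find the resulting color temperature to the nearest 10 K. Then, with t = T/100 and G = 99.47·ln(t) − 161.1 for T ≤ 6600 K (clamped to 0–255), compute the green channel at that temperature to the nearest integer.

170

M_in = 10⁶/5742 = 174.16; M_out = 174.16 + (+186) = 360.16.
T_out = 10⁶/360.16 = 2776.6 K → 2780 K; t = 27.8.
G = 99.47·ln 27.8 − 161.1 = 99.47·3.3250 − 161.1 = 169.641.
Rounded: 170.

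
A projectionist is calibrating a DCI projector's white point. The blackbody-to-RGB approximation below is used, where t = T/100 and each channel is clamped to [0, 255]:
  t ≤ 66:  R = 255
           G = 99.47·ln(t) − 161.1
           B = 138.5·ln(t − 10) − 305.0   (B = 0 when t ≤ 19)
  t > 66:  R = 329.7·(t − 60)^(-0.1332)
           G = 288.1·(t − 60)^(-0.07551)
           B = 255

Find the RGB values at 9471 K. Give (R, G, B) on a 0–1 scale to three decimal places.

t = 9471/100 = 94.71; the t > 66 branch applies.
R = 329.7·(94.71 − 60)^(-0.1332) = 329.7·34.71^(-0.1332) = 329.7·0.62346 = 205.556.
G = 288.1·(94.71 − 60)^(-0.07551) = 288.1·34.71^(-0.07551) = 288.1·0.76503 = 220.406.
B = 255 by definition for t > 66.
Dividing each by 255: (0.8061, 0.8643, 1.0000) → (0.806, 0.864, 1.000).

(0.806, 0.864, 1.000)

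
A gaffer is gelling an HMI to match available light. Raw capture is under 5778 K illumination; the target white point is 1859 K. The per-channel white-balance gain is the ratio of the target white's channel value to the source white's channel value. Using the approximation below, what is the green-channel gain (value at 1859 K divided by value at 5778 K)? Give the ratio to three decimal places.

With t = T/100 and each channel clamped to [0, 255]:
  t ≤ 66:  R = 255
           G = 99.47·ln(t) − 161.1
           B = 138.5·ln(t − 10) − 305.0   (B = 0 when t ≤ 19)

0.535

At 5778 K (t = 57.78):
  G = 99.47·ln 57.78 − 161.1 = 99.47·4.0566 − 161.1 = 242.414.
At 1859 K (t = 18.59):
  G = 99.47·ln 18.59 − 161.1 = 99.47·2.9226 − 161.1 = 129.613.
Gain = 129.613 / 242.414 = 0.5347 → 0.535.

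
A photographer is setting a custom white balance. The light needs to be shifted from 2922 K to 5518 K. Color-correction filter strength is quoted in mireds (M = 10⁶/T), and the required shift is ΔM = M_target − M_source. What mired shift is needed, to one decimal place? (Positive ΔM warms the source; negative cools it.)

M_source = 10⁶/2922 = 342.231; M_target = 10⁶/5518 = 181.225.
ΔM = 181.225 − 342.231 = -161.006 → -161.0 mireds, a cooling shift.

-161.0 mireds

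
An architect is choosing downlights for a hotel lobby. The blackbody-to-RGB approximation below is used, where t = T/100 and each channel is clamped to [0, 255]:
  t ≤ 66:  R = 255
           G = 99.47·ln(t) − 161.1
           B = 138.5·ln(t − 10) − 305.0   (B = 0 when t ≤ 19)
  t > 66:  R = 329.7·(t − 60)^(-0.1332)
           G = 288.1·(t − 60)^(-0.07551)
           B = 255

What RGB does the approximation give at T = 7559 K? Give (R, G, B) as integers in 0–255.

(229, 234, 255)

t = 7559/100 = 75.59; the t > 66 branch applies.
R = 329.7·(75.59 − 60)^(-0.1332) = 329.7·15.59^(-0.1332) = 329.7·0.69361 = 228.682.
G = 288.1·(75.59 − 60)^(-0.07551) = 288.1·15.59^(-0.07551) = 288.1·0.81270 = 234.138.
B = 255 by definition for t > 66.
Rounded: (229, 234, 255).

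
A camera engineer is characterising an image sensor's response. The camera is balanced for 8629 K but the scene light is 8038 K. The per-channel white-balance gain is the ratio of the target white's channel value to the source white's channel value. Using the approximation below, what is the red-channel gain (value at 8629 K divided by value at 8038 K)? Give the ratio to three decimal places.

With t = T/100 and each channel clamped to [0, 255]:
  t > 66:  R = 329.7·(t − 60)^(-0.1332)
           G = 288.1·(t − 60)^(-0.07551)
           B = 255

0.967

At 8038 K (t = 80.38):
  R = 329.7·(80.38 − 60)^(-0.1332) = 329.7·20.38^(-0.1332) = 329.7·0.66929 = 220.665.
At 8629 K (t = 86.29):
  R = 329.7·(86.29 − 60)^(-0.1332) = 329.7·26.29^(-0.1332) = 329.7·0.64697 = 213.306.
Gain = 213.306 / 220.665 = 0.9667 → 0.967.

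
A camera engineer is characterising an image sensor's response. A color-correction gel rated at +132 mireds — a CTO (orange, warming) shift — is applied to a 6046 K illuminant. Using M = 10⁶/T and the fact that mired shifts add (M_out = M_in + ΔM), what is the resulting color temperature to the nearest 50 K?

3350 K

M_in = 10⁶/6046 = 165.40 mireds.
M_out = 165.40 + (+132) = 297.40 mireds.
T_out = 10⁶/297.40 = 3362.5 K → 3350 K.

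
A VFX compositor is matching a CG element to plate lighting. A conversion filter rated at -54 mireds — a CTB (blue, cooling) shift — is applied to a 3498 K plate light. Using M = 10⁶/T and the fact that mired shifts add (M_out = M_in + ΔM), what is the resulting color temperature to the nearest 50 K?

4300 K

M_in = 10⁶/3498 = 285.88 mireds.
M_out = 285.88 + (-54) = 231.88 mireds.
T_out = 10⁶/231.88 = 4312.6 K → 4300 K.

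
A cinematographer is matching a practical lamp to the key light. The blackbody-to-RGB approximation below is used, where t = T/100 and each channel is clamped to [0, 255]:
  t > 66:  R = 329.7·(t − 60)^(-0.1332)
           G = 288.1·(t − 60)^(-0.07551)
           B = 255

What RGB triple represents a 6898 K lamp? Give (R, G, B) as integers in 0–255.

(246, 244, 255)

t = 6898/100 = 68.98; the t > 66 branch applies.
R = 329.7·(68.98 − 60)^(-0.1332) = 329.7·8.98^(-0.1332) = 329.7·0.74649 = 246.118.
G = 288.1·(68.98 − 60)^(-0.07551) = 288.1·8.98^(-0.07551) = 288.1·0.84726 = 244.096.
B = 255 by definition for t > 66.
Rounded: (246, 244, 255).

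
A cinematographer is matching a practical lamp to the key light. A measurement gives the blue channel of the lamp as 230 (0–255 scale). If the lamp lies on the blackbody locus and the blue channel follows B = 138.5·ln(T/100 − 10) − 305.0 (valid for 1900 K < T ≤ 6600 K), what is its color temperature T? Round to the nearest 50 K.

ln(t − 10) = (230 + 305.0) / 138.5 = 3.8628.
t − 10 = e^3.8628 = 47.599, so t = 57.599.
T = 100·t = 5760 K → 5750 K to the nearest 50 K.

5750 K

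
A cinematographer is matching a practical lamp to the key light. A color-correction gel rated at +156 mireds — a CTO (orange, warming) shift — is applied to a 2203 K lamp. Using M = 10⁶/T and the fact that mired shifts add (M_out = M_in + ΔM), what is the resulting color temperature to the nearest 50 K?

1650 K

M_in = 10⁶/2203 = 453.93 mireds.
M_out = 453.93 + (+156) = 609.93 mireds.
T_out = 10⁶/609.93 = 1639.5 K → 1650 K.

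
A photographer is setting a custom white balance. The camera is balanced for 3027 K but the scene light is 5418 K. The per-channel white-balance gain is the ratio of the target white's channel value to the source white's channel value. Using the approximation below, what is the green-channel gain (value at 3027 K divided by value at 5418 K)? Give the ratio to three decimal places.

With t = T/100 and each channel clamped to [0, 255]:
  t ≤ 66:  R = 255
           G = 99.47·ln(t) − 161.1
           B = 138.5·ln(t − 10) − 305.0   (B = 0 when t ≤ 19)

0.755

At 5418 K (t = 54.18):
  G = 99.47·ln 54.18 − 161.1 = 99.47·3.9923 − 161.1 = 236.015.
At 3027 K (t = 30.27):
  G = 99.47·ln 30.27 − 161.1 = 99.47·3.4102 − 161.1 = 178.108.
Gain = 178.108 / 236.015 = 0.7546 → 0.755.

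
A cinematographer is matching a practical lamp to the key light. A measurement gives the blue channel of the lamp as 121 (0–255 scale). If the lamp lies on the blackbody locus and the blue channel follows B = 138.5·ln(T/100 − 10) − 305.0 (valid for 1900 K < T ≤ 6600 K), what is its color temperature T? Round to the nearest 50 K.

ln(t − 10) = (121 + 305.0) / 138.5 = 3.0758.
t − 10 = e^3.0758 = 21.667, so t = 31.667.
T = 100·t = 3167 K → 3150 K to the nearest 50 K.

3150 K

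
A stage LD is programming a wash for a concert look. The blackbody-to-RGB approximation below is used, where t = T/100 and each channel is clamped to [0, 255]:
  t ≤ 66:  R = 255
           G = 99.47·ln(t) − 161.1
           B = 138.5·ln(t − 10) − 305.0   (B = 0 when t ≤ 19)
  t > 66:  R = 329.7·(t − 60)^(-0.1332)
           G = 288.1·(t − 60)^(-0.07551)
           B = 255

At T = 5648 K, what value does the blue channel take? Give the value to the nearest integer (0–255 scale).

t = 5648/100 = 56.48; the t ≤ 66 branch applies.
B = 138.5·ln(56.48 − 10) − 305.0 = 138.5·ln 46.48 − 305.0 = 138.5·3.8390 − 305.0 = 226.705.
Rounded: 227.

227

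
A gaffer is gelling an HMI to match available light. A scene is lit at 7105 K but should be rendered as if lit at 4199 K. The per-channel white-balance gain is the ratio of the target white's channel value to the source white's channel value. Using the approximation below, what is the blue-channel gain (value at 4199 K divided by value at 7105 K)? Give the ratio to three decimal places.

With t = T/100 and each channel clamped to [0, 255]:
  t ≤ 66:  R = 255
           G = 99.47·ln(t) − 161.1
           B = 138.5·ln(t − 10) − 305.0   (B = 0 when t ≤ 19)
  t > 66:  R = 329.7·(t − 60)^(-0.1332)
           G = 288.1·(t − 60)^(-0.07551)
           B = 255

At 7105 K (t = 71.05):
  B = 255 by definition for t > 66.
At 4199 K (t = 41.99):
  B = 138.5·ln(41.99 − 10) − 305.0 = 138.5·ln 31.99 − 305.0 = 138.5·3.4654 − 305.0 = 174.961.
Gain = 174.961 / 255.000 = 0.6861 → 0.686.

0.686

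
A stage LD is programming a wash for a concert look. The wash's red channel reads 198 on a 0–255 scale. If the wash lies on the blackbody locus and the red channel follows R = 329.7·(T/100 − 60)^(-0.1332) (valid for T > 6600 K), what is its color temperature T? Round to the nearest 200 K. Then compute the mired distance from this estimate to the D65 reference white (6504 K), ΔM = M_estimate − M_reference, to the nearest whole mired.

(t − 60)^(-0.1332) = 198/329.7 = 0.60055.
t − 60 = 0.60055^(1/-0.1332) = 0.60055^(-7.508) = 45.980, so t = 105.980.
T = 100·t = 10598 K → 10600 K to the nearest 200 K.
M_estimate = 10⁶/10600 = 94.34; M_reference = 10⁶/6504 = 153.75.
ΔM = 94.34 − 153.75 = -59.41 → -59 mireds.

-59 mireds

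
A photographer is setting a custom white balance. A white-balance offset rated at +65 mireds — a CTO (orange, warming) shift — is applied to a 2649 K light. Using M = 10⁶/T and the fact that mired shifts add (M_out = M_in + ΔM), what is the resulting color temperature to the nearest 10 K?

2260 K

M_in = 10⁶/2649 = 377.50 mireds.
M_out = 377.50 + (+65) = 442.50 mireds.
T_out = 10⁶/442.50 = 2259.9 K → 2260 K.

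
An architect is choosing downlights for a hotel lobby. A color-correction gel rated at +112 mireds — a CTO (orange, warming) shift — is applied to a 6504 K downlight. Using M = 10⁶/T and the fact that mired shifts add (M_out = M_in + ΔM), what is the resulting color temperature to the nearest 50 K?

3750 K

M_in = 10⁶/6504 = 153.75 mireds.
M_out = 153.75 + (+112) = 265.75 mireds.
T_out = 10⁶/265.75 = 3762.9 K → 3750 K.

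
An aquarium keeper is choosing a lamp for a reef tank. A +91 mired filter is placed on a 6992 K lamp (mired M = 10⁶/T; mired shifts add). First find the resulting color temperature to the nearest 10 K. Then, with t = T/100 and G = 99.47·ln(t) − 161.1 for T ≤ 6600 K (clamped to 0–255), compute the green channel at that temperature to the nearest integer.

M_in = 10⁶/6992 = 143.02; M_out = 143.02 + (+91) = 234.02.
T_out = 10⁶/234.02 = 4273.1 K → 4270 K; t = 42.7.
G = 99.47·ln 42.7 − 161.1 = 99.47·3.7542 − 161.1 = 212.330.
Rounded: 212.

212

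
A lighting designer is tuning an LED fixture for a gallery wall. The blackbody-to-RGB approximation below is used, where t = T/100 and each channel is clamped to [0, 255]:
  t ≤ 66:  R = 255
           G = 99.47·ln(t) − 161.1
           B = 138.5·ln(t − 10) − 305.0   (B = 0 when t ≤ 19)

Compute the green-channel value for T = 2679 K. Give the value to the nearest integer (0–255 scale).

t = 2679/100 = 26.79; the t ≤ 66 branch applies.
G = 99.47·ln 26.79 − 161.1 = 99.47·3.2880 − 161.1 = 165.960.
Rounded: 166.

166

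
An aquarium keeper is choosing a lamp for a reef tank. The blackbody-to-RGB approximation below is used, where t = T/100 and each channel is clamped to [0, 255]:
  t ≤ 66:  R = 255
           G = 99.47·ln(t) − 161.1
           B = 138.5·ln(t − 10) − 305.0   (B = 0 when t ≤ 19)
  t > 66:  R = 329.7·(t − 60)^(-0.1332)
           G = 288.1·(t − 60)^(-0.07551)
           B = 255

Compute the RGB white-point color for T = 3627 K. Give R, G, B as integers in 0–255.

t = 3627/100 = 36.27; the t ≤ 66 branch applies.
R = 255 by definition for t ≤ 66.
G = 99.47·ln 36.27 − 161.1 = 99.47·3.5910 − 161.1 = 196.096.
B = 138.5·ln(36.27 − 10) − 305.0 = 138.5·ln 26.27 − 305.0 = 138.5·3.2684 − 305.0 = 147.677.
Rounded: (255, 196, 148).

R=255, G=196, B=148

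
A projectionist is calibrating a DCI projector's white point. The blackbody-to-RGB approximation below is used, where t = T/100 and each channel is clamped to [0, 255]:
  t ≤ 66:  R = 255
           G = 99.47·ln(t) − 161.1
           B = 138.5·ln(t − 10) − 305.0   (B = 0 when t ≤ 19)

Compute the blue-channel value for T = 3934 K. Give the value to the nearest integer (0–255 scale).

t = 3934/100 = 39.34; the t ≤ 66 branch applies.
B = 138.5·ln(39.34 − 10) − 305.0 = 138.5·ln 29.34 − 305.0 = 138.5·3.3790 − 305.0 = 162.985.
Rounded: 163.

163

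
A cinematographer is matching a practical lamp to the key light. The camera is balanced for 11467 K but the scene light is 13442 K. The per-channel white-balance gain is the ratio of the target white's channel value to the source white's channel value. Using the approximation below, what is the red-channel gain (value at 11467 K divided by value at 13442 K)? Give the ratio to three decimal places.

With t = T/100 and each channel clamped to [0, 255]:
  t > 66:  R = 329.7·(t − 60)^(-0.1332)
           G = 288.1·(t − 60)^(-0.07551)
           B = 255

At 13442 K (t = 134.42):
  R = 329.7·(134.42 − 60)^(-0.1332) = 329.7·74.42^(-0.1332) = 329.7·0.56324 = 185.699.
At 11467 K (t = 114.67):
  R = 329.7·(114.67 − 60)^(-0.1332) = 329.7·54.67^(-0.1332) = 329.7·0.58686 = 193.487.
Gain = 193.487 / 185.699 = 1.0419 → 1.042.

1.042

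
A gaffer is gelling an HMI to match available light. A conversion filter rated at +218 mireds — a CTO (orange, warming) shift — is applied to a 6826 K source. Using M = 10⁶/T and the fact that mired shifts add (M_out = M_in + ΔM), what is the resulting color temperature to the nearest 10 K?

M_in = 10⁶/6826 = 146.50 mireds.
M_out = 146.50 + (+218) = 364.50 mireds.
T_out = 10⁶/364.50 = 2743.5 K → 2740 K.

2740 K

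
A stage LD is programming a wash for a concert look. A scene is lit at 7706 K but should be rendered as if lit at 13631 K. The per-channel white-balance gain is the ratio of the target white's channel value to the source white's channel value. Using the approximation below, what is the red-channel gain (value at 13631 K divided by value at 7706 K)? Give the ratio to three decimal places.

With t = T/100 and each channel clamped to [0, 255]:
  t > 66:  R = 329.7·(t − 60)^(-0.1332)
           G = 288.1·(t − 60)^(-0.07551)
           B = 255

0.819

At 7706 K (t = 77.06):
  R = 329.7·(77.06 − 60)^(-0.1332) = 329.7·17.06^(-0.1332) = 329.7·0.68533 = 225.954.
At 13631 K (t = 136.31):
  R = 329.7·(136.31 − 60)^(-0.1332) = 329.7·76.31^(-0.1332) = 329.7·0.56136 = 185.080.
Gain = 185.080 / 225.954 = 0.8191 → 0.819.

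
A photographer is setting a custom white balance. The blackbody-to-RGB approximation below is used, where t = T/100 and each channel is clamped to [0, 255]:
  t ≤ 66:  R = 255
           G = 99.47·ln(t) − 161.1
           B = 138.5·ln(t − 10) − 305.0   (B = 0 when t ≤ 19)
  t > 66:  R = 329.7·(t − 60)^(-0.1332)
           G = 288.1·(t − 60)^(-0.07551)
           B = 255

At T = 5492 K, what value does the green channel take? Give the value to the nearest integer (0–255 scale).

t = 5492/100 = 54.92; the t ≤ 66 branch applies.
G = 99.47·ln 54.92 − 161.1 = 99.47·4.0059 − 161.1 = 237.365.
Rounded: 237.

237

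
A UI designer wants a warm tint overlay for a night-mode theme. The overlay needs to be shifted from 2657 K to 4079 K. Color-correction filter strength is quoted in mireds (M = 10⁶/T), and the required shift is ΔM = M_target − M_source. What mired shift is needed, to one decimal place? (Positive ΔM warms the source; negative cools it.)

-131.2 mireds

M_source = 10⁶/2657 = 376.364; M_target = 10⁶/4079 = 245.158.
ΔM = 245.158 − 376.364 = -131.206 → -131.2 mireds, a cooling shift.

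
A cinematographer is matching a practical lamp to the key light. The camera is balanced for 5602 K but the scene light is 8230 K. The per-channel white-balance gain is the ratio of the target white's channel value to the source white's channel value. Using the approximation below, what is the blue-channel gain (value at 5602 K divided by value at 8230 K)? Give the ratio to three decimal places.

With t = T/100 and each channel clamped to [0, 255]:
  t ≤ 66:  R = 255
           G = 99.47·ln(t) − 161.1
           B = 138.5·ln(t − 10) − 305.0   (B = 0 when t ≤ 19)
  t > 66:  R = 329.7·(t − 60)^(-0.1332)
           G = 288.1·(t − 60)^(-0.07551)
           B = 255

0.884

At 8230 K (t = 82.3):
  B = 255 by definition for t > 66.
At 5602 K (t = 56.02):
  B = 138.5·ln(56.02 − 10) − 305.0 = 138.5·ln 46.02 − 305.0 = 138.5·3.8291 − 305.0 = 225.327.
Gain = 225.327 / 255.000 = 0.8836 → 0.884.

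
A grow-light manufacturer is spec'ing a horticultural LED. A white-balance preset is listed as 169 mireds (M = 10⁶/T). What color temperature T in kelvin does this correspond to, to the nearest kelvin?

5917 K

T = 10⁶ / 169 = 5917.16 K → 5917 K.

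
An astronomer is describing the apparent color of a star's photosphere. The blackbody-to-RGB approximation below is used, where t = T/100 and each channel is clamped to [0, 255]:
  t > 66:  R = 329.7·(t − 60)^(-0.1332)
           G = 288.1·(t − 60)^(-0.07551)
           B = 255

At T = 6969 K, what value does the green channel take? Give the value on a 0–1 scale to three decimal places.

t = 6969/100 = 69.69; the t > 66 branch applies.
G = 288.1·(69.69 − 60)^(-0.07551) = 288.1·9.69^(-0.07551) = 288.1·0.84241 = 242.698.
On a 0–1 scale: 242.698/255 = 0.9518 → 0.952.

0.952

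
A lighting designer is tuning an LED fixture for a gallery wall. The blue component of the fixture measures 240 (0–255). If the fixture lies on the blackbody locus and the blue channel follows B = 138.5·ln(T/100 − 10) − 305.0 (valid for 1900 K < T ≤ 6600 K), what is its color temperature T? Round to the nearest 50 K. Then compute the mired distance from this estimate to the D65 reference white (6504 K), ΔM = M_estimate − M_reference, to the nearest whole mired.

ln(t − 10) = (240 + 305.0) / 138.5 = 3.9350.
t − 10 = e^3.9350 = 51.163, so t = 61.163.
T = 100·t = 6116 K → 6100 K to the nearest 50 K.
M_estimate = 10⁶/6100 = 163.93; M_reference = 10⁶/6504 = 153.75.
ΔM = 163.93 − 153.75 = 10.18 → +10 mireds.

+10 mireds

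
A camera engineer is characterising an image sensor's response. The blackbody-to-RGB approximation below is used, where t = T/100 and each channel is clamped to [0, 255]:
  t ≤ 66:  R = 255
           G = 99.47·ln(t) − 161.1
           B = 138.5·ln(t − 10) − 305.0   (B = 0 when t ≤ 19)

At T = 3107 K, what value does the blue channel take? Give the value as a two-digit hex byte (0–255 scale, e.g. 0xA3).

t = 3107/100 = 31.07; the t ≤ 66 branch applies.
B = 138.5·ln(31.07 − 10) − 305.0 = 138.5·ln 21.07 − 305.0 = 138.5·3.0479 − 305.0 = 117.127.
Rounded: 117; in hex, 0x75.

0x75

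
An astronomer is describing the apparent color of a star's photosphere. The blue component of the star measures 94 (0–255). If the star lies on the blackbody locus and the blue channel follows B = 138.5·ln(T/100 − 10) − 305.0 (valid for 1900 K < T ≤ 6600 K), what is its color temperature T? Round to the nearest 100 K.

2800 K

ln(t − 10) = (94 + 305.0) / 138.5 = 2.8809.
t − 10 = e^2.8809 = 17.830, so t = 27.830.
T = 100·t = 2783 K → 2800 K to the nearest 100 K.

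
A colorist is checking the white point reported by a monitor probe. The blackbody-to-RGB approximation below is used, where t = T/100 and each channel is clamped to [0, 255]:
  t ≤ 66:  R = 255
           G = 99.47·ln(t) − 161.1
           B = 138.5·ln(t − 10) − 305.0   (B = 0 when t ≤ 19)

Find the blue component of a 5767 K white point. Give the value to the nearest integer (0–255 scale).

t = 5767/100 = 57.67; the t ≤ 66 branch applies.
B = 138.5·ln(57.67 − 10) − 305.0 = 138.5·ln 47.67 − 305.0 = 138.5·3.8643 − 305.0 = 230.206.
Rounded: 230.

230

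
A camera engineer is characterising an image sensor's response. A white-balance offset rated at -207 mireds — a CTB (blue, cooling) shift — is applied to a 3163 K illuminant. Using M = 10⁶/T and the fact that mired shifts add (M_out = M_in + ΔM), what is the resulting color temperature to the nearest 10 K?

M_in = 10⁶/3163 = 316.16 mireds.
M_out = 316.16 + (-207) = 109.16 mireds.
T_out = 10⁶/109.16 = 9161.2 K → 9160 K.

9160 K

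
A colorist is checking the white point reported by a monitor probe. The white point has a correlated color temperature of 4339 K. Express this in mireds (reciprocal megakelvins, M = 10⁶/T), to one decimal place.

M = 10⁶ / 4339 = 230.468 → 230.5 mireds.

230.5 mireds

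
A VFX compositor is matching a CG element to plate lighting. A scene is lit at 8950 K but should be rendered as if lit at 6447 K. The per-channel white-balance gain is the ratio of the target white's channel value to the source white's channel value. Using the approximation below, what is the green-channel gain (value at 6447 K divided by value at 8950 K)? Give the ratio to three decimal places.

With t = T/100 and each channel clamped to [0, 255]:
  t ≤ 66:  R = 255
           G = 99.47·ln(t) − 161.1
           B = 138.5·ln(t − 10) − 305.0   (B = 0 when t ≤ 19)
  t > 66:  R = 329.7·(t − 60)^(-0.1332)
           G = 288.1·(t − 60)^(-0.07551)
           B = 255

At 8950 K (t = 89.5):
  G = 288.1·(89.5 − 60)^(-0.07551) = 288.1·29.5^(-0.07551) = 288.1·0.77449 = 223.130.
At 6447 K (t = 64.47):
  G = 99.47·ln 64.47 − 161.1 = 99.47·4.1662 − 161.1 = 253.312.
Gain = 253.312 / 223.130 = 1.1353 → 1.135.

1.135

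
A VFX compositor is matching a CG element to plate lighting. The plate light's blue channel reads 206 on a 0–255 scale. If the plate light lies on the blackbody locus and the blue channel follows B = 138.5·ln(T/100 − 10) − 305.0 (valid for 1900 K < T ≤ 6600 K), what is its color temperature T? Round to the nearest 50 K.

5000 K

ln(t − 10) = (206 + 305.0) / 138.5 = 3.6895.
t − 10 = e^3.6895 = 40.026, so t = 50.026.
T = 100·t = 5003 K → 5000 K to the nearest 50 K.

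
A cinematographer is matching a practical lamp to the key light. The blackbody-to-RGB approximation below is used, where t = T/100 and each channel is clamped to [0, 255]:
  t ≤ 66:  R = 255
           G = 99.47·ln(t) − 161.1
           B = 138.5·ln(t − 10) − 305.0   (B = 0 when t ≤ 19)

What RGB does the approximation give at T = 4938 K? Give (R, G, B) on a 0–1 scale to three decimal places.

(1.000, 0.889, 0.799)

t = 4938/100 = 49.38; the t ≤ 66 branch applies.
R = 255 by definition for t ≤ 66.
G = 99.47·ln 49.38 − 161.1 = 99.47·3.8995 − 161.1 = 226.788.
B = 138.5·ln(49.38 − 10) − 305.0 = 138.5·ln 39.38 − 305.0 = 138.5·3.6733 − 305.0 = 203.746.
Dividing each by 255: (1.0000, 0.8894, 0.7990) → (1.000, 0.889, 0.799).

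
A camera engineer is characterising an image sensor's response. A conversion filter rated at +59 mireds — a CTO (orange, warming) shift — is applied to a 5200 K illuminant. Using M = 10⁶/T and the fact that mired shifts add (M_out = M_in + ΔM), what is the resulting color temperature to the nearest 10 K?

3980 K

M_in = 10⁶/5200 = 192.31 mireds.
M_out = 192.31 + (+59) = 251.31 mireds.
T_out = 10⁶/251.31 = 3979.2 K → 3980 K.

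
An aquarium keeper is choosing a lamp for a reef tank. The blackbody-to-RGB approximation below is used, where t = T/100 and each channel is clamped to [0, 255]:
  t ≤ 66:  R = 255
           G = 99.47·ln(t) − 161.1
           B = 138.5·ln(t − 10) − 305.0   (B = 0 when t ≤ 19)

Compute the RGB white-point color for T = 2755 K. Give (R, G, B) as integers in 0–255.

(255, 169, 92)

t = 2755/100 = 27.55; the t ≤ 66 branch applies.
R = 255 by definition for t ≤ 66.
G = 99.47·ln 27.55 − 161.1 = 99.47·3.3160 − 161.1 = 168.743.
B = 138.5·ln(27.55 − 10) − 305.0 = 138.5·ln 17.55 − 305.0 = 138.5·2.8651 − 305.0 = 91.810.
Rounded: (255, 169, 92).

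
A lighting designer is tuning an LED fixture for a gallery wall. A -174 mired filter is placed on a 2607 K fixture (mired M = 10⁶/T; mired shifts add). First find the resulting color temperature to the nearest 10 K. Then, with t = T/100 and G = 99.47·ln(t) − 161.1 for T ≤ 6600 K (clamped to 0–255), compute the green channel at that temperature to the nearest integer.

223

M_in = 10⁶/2607 = 383.58; M_out = 383.58 + (-174) = 209.58.
T_out = 10⁶/209.58 = 4771.4 K → 4770 K; t = 47.7.
G = 99.47·ln 47.7 − 161.1 = 99.47·3.8649 − 161.1 = 223.345.
Rounded: 223.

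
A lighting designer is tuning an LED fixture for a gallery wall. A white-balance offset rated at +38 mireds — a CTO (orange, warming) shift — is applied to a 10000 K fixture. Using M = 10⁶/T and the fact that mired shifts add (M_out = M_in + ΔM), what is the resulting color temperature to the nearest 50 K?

7250 K

M_in = 10⁶/10000 = 100.00 mireds.
M_out = 100.00 + (+38) = 138.00 mireds.
T_out = 10⁶/138.00 = 7246.4 K → 7250 K.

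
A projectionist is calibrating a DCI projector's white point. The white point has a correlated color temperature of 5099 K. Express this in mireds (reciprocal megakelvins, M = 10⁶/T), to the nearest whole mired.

196 mireds

M = 10⁶ / 5099 = 196.117 → 196 mireds.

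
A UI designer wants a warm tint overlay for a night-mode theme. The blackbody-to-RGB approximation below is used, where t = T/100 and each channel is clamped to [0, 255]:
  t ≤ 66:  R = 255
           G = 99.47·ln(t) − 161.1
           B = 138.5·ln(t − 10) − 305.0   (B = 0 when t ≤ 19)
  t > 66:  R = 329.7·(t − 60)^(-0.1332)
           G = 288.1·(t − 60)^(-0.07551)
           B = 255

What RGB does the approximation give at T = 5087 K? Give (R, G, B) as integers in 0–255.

t = 5087/100 = 50.87; the t ≤ 66 branch applies.
R = 255 by definition for t ≤ 66.
G = 99.47·ln 50.87 − 161.1 = 99.47·3.9293 − 161.1 = 229.745.
B = 138.5·ln(50.87 − 10) − 305.0 = 138.5·ln 40.87 − 305.0 = 138.5·3.7104 − 305.0 = 208.890.
Rounded: (255, 230, 209).

(255, 230, 209)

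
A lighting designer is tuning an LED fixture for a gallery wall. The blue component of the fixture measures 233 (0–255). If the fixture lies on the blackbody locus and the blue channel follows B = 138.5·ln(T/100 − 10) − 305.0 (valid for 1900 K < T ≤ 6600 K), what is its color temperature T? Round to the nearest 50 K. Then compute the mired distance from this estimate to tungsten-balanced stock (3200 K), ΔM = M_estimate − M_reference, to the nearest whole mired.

-142 mireds

ln(t − 10) = (233 + 305.0) / 138.5 = 3.8845.
t − 10 = e^3.8845 = 48.641, so t = 58.641.
T = 100·t = 5864 K → 5850 K to the nearest 50 K.
M_estimate = 10⁶/5850 = 170.94; M_reference = 10⁶/3200 = 312.50.
ΔM = 170.94 − 312.50 = -141.56 → -142 mireds.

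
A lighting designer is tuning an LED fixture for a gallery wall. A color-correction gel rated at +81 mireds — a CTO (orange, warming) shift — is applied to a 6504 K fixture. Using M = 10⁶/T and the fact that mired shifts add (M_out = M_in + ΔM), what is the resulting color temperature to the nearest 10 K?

4260 K

M_in = 10⁶/6504 = 153.75 mireds.
M_out = 153.75 + (+81) = 234.75 mireds.
T_out = 10⁶/234.75 = 4259.8 K → 4260 K.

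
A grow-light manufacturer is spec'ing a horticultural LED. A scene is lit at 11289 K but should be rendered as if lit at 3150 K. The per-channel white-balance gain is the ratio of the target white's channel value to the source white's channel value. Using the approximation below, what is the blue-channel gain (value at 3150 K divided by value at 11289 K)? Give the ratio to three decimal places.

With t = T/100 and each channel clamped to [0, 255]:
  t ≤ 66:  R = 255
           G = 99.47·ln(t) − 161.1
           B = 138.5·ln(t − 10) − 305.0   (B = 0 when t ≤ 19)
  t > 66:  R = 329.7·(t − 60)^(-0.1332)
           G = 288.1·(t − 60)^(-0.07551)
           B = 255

0.470

At 11289 K (t = 112.89):
  B = 255 by definition for t > 66.
At 3150 K (t = 31.5):
  B = 138.5·ln(31.5 − 10) − 305.0 = 138.5·ln 21.5 − 305.0 = 138.5·3.0681 − 305.0 = 119.925.
Gain = 119.925 / 255.000 = 0.4703 → 0.470.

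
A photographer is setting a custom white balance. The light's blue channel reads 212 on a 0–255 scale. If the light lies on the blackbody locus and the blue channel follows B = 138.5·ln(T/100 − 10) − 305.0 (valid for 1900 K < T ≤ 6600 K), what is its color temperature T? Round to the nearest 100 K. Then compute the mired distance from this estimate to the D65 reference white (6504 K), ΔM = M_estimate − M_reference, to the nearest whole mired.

ln(t − 10) = (212 + 305.0) / 138.5 = 3.7329.
t − 10 = e^3.7329 = 41.798, so t = 51.798.
T = 100·t = 5180 K → 5200 K to the nearest 100 K.
M_estimate = 10⁶/5200 = 192.31; M_reference = 10⁶/6504 = 153.75.
ΔM = 192.31 − 153.75 = 38.56 → +39 mireds.

+39 mireds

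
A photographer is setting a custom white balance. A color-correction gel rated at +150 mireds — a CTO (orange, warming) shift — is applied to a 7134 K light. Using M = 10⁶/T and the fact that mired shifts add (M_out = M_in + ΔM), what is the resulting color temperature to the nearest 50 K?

M_in = 10⁶/7134 = 140.17 mireds.
M_out = 140.17 + (+150) = 290.17 mireds.
T_out = 10⁶/290.17 = 3446.2 K → 3450 K.

3450 K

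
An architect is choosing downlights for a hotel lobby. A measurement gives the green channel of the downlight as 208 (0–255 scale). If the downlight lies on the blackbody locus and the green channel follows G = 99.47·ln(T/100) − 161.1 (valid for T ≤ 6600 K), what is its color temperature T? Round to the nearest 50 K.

4100 K

ln t = (208 + 161.1) / 99.47 = 3.7107.
t = e^3.7107 = 40.881.
T = 100·t = 4088 K → 4100 K to the nearest 50 K.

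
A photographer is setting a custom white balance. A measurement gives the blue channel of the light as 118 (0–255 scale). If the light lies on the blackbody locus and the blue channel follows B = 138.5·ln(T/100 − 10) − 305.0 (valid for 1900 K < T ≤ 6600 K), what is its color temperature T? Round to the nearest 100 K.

3100 K

ln(t − 10) = (118 + 305.0) / 138.5 = 3.0542.
t − 10 = e^3.0542 = 21.203, so t = 31.203.
T = 100·t = 3120 K → 3100 K to the nearest 100 K.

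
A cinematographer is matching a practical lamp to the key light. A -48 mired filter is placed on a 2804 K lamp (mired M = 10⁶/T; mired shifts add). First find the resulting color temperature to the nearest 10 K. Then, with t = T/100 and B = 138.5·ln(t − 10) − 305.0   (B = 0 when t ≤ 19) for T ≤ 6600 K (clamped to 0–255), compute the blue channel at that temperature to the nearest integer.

126

M_in = 10⁶/2804 = 356.63; M_out = 356.63 + (-48) = 308.63.
T_out = 10⁶/308.63 = 3240.1 K → 3240 K; t = 32.4.
B = 138.5·ln(32.4 − 10) − 305.0 = 138.5·ln 22.4 − 305.0 = 138.5·3.1091 − 305.0 = 125.605.
Rounded: 126.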